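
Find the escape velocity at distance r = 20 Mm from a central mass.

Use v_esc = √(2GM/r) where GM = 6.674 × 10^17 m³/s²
r = 20 Mm = 2 × 10^7 m
GM = 6.674 × 10^17 m³/s²
2GM/r = 2 × (6.674 × 10^17) / (2 × 10^7) = 6.674 × 10^10 m²/s²
v_esc = √(2GM/r) = 258341 m/s ≈ 258.3 km/s

Final answer: 258.3 km/s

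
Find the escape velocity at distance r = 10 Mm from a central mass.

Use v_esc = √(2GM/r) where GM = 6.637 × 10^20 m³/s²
r = 10 Mm = 1 × 10^7 m
GM = 6.637 × 10^20 m³/s²
2GM/r = 2 × (6.637 × 10^20) / (1 × 10^7) = 1.3274 × 10^14 m²/s²
v_esc = √(2GM/r) = 1.15213 × 10^7 m/s ≈ 1.152 × 10^4 km/s

Final answer: 1.152 × 10^4 km/s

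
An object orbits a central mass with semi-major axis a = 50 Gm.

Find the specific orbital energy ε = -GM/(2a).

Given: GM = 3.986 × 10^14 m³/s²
a = 50 Gm = 5 × 10^10 m
GM = 3.986 × 10^14 m³/s²
2a = 1 × 10^11 m
ε = −GM/(2a) = -3986 J/kg ≈ -3.986 kJ/kg

Final answer: -3.986 kJ/kg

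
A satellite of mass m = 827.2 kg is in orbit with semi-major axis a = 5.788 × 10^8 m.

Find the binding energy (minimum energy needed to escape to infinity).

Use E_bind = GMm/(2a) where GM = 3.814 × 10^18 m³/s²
a = 5.788 × 10^8 m
GM = 3.814 × 10^18 m³/s²
m = 827.2 kg
GMm = 3.814 × 10^18 × 827.2 = 3.15494 × 10^21 m³·kg/s²
2a = 1.1576 × 10^9 m
E_bind = GMm/(2a) = 2.72542 × 10^12 J ≈ 2.725 TJ

Final answer: 2.725 TJ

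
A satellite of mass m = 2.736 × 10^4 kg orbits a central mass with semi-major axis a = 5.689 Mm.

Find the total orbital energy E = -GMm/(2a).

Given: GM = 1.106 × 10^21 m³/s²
a = 5.689 Mm = 5.689 × 10^6 m
GM = 1.106 × 10^21 m³/s²
2a = 1.1378 × 10^7 m
GMm = 1.106 × 10^21 × 27360 = 3.02602 × 10^25 m³·kg/s²
E = −GMm/(2a) = -2.65953 × 10^18 J ≈ -2.66 EJ

Final answer: -2.66 EJ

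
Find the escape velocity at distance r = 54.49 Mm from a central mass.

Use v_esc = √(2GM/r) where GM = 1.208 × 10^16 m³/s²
r = 54.49 Mm = 5.449 × 10^7 m
GM = 1.208 × 10^16 m³/s²
2GM/r = 2 × (1.208 × 10^16) / (5.449 × 10^7) = 4.43384 × 10^8 m²/s²
v_esc = √(2GM/r) = 21056.7 m/s ≈ 21.06 km/s

Final answer: 21.06 km/s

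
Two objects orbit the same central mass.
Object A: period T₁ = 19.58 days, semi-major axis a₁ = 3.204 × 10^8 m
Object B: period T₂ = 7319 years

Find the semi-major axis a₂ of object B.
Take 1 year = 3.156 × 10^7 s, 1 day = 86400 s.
T₁ = 19.58 days = 1.69171 × 10^6 s
T₂ = 7319 years = 2.30988 × 10^11 s
a₁ = 3.204 × 10^8 m
Kepler's third law: (T₂/T₁)² = (a₂/a₁)³  ⇒  a₂ = a₁ (T₂/T₁)^(2/3)
T₂/T₁ = 136541
(T₂/T₁)^(2/3) = 2651.6
a₂ = 3.204 × 10^8 m × 2651.6 = 8.49573 × 10^11 m ≈ 8.496 × 10^11 m

Final answer: a₂ = 8.496 × 10^11 m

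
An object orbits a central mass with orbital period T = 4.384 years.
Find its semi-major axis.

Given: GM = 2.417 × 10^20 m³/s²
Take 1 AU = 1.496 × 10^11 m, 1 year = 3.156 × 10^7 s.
T = 4.384 years = 1.38359 × 10^8 s
GM = 2.417 × 10^20 m³/s²
Kepler's third law: a³ = GM T² / (4π²)
T² = 1.91432 × 10^16 s²
a³ = (2.417 × 10^20) × (1.91432 × 10^16) / (4π²) = 1.17201 × 10^35 m³
a = (a³)^(1/3) = 4.89377 × 10^11 m ≈ 3.271 AU

Final answer: 3.271 AU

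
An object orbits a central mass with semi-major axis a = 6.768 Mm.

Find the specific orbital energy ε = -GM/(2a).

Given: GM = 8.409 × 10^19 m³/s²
a = 6.768 Mm = 6.768 × 10^6 m
GM = 8.409 × 10^19 m³/s²
2a = 1.3536 × 10^7 m
ε = −GM/(2a) = -6.21232 × 10^12 J/kg ≈ -6212 GJ/kg

Final answer: -6212 GJ/kg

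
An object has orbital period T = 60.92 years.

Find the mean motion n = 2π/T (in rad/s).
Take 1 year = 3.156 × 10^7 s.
T = 60.92 years = 1.92264 × 10^9 s
n = 2π / (1.92264 × 10^9 s) = 3.26801 × 10^-9 rad/s ≈ 3.268 × 10^-9 rad/s

Final answer: n = 3.268 × 10^-9 rad/s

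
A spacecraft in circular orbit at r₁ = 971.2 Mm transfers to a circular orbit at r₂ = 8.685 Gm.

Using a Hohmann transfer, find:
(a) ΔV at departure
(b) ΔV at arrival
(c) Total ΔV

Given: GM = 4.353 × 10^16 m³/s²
r₁ = 971.2 Mm = 9.712 × 10^8 m
r₂ = 8.685 Gm = 8.685 × 10^9 m
GM = 4.353 × 10^16 m³/s²
Transfer ellipse: a_t = (r₁ + r₂)/2 = 4.8281 × 10^9 m
Circular speed at r₁: v₁ = √(GM/r₁) = 6694.84 m/s
Transfer speed at r₁ (periapsis): v₁ₜ = √(GM(2/r₁ − 1/a_t)) = 8979.18 m/s
(a) ΔV₁ = v₁ₜ − v₁ = 2284.35 m/s ≈ 2.284 km/s
Circular speed at r₂: v₂ = √(GM/r₂) = 2238.77 m/s
Transfer speed at r₂ (apoapsis): v₂ₜ = √(GM(2/r₂ − 1/a_t)) = 1004.1 m/s
(b) ΔV₂ = v₂ − v₂ₜ = 1234.67 m/s ≈ 1.235 km/s
(c) ΔV_total = ΔV₁ + ΔV₂ = 3519.02 m/s ≈ 3.519 km/s

Final answer:
(a) ΔV₁ = 2.284 km/s
(b) ΔV₂ = 1.235 km/s
(c) ΔV_total = 3.519 km/s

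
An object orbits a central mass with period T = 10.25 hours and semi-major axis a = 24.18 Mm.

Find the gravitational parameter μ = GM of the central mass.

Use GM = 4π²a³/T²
T = 10.25 hours = 36900 s
a = 24.18 Mm = 2.418 × 10^7 m
a³ = 1.41374 × 10^22 m³
T² = 1.36161 × 10^9 s²
GM = 4π² × (1.41374 × 10^22) / (1.36161 × 10^9) = 4.09898 × 10^14 m³/s²
GM ≈ 4.099 × 10^14 m³/s²

Final answer: GM = 4.099 × 10^14 m³/s²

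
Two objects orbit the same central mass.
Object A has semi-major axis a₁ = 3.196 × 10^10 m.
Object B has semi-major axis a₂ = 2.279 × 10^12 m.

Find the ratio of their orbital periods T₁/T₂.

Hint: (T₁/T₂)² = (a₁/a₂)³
a₁ = 3.196 × 10^10 m
a₂ = 2.279 × 10^12 m
a₁/a₂ = 0.0140237
T₁/T₂ = (a₁/a₂)^(3/2) = (0.0140237)^1.5 = 0.00166071

Final answer: T₁/T₂ = 0.001661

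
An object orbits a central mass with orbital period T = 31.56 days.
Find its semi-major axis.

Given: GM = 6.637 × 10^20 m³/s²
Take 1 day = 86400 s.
T = 31.56 days = 2.72678 × 10^6 s
GM = 6.637 × 10^20 m³/s²
Kepler's third law: a³ = GM T² / (4π²)
T² = 7.43535 × 10^12 s²
a³ = (6.637 × 10^20) × (7.43535 × 10^12) / (4π²) = 1.25001 × 10^32 m³
a = (a³)^(1/3) = 5.00001 × 10^10 m ≈ 50 Gm

Final answer: 50 Gm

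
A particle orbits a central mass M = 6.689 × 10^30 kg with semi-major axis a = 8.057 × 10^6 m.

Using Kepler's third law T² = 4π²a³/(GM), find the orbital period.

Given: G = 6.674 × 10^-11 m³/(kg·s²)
M = 6.689 × 10^30 kg
GM = G × M = 6.674 × 10^-11 × 6.689 × 10^30 = 4.46424 × 10^20 m³/s²
a = 8.057 × 10^6 m
a³ = 5.23022 × 10^20 m³
T = 2π √(a³/GM) = 2π √((5.23022 × 10^20) / (4.46424 × 10^20)) = 2π × 1.0824 s
T = 6.8009 s ≈ 6.801 seconds

Final answer: 6.801 seconds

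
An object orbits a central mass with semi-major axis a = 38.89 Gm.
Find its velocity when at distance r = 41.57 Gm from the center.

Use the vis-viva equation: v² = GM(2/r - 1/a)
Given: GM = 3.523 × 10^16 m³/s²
a = 38.89 Gm = 3.889 × 10^10 m
r = 41.57 Gm = 4.157 × 10^10 m
GM = 3.523 × 10^16 m³/s²
2/r − 1/a = 4.81116 × 10^-11 − 2.57136 × 10^-11 = 2.23981 × 10^-11 m⁻¹
v² = GM (2/r − 1/a) = 789084 m²/s²
v = 888.304 m/s ≈ 888.3 m/s

Final answer: 888.3 m/s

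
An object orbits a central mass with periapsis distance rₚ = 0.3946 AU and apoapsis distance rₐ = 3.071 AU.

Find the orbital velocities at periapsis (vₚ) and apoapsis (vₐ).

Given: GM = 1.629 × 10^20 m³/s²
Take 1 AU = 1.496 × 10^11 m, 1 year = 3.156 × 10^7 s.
rₚ = 0.3946 AU = 5.90322 × 10^10 m
rₐ = 3.071 AU = 4.59422 × 10^11 m
GM = 1.629 × 10^20 m³/s²
a = (rₚ + rₐ)/2 = 2.59227 × 10^11 m
Vis-viva: v² = GM (2/r − 1/a)
vₚ² = 1.629 × 10^20 × (3.38798 × 10^-11 − 3.85762 × 10^-12) = 4.89062 × 10^9 m²/s²
vₚ = 69933 m/s ≈ 14.75 AU/year
vₐ² = 1.629 × 10^20 × (4.3533 × 10^-12 − 3.85762 × 10^-12) = 8.07455 × 10^7 m²/s²
vₐ = 8985.85 m/s ≈ 1.896 AU/year

Final answer: vₚ = 14.75 AU/year, vₐ = 1.896 AU/year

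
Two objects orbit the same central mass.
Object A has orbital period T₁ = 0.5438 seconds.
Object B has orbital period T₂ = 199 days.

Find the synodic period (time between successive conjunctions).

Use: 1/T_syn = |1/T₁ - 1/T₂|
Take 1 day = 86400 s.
T₁ = 0.5438 seconds
T₂ = 199 days = 1.71936 × 10^7 s
1/T₁ = 1.83891 s⁻¹
1/T₂ = 5.81612 × 10^-8 s⁻¹
|1/T₁ − 1/T₂| = 1.83891 s⁻¹
T_syn = 1 / |1/T₁ − 1/T₂| = 0.5438 s ≈ 0.5438 seconds

Final answer: T_syn = 0.5438 seconds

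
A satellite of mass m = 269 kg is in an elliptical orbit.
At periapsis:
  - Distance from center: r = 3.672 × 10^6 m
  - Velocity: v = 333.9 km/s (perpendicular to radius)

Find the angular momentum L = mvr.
r = 3.672 × 10^6 m
v = 333.9 km/s = 333900 m/s
vr = 333900 × 3.672 × 10^6 = 1.22608 × 10^12 m²/s
L = m × vr = 269 × 1.22608 × 10^12 = 3.29816 × 10^14 kg·m²/s ≈ 3.298 × 10^14 kg·m²/s

Final answer: L = 3.298 × 10^14 kg·m²/s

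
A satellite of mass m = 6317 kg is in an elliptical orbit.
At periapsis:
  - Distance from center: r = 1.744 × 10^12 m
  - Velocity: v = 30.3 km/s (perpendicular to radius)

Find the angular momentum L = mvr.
r = 1.744 × 10^12 m
v = 30.3 km/s = 30300 m/s
vr = 30300 × 1.744 × 10^12 = 5.28432 × 10^16 m²/s
L = m × vr = 6317 × 5.28432 × 10^16 = 3.3381 × 10^20 kg·m²/s ≈ 3.338 × 10^20 kg·m²/s

Final answer: L = 3.338 × 10^20 kg·m²/s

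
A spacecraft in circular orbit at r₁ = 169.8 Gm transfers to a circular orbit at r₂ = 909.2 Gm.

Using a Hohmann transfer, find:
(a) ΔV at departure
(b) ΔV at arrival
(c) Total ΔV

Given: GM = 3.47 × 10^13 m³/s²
r₁ = 169.8 Gm = 1.698 × 10^11 m
r₂ = 909.2 Gm = 9.092 × 10^11 m
GM = 3.47 × 10^13 m³/s²
Transfer ellipse: a_t = (r₁ + r₂)/2 = 5.395 × 10^11 m
Circular speed at r₁: v₁ = √(GM/r₁) = 14.2954 m/s
Transfer speed at r₁ (periapsis): v₁ₜ = √(GM(2/r₁ − 1/a_t)) = 18.5579 m/s
(a) ΔV₁ = v₁ₜ − v₁ = 4.26256 m/s ≈ 4.263 m/s
Circular speed at r₂: v₂ = √(GM/r₂) = 6.17782 m/s
Transfer speed at r₂ (apoapsis): v₂ₜ = √(GM(2/r₂ − 1/a_t)) = 3.46584 m/s
(b) ΔV₂ = v₂ − v₂ₜ = 2.71198 m/s ≈ 2.712 m/s
(c) ΔV_total = ΔV₁ + ΔV₂ = 6.97454 m/s ≈ 6.975 m/s

Final answer:
(a) ΔV₁ = 4.263 m/s
(b) ΔV₂ = 2.712 m/s
(c) ΔV_total = 6.975 m/s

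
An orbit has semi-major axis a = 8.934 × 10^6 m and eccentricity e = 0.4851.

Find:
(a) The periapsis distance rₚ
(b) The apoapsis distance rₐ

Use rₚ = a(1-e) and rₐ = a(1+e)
a = 8.934 × 10^6 m
e = 0.4851:  1 − e = 0.5149,  1 + e = 1.4851
(a) rₚ = a(1 − e) = 8.934 × 10^6 m × 0.5149 = 4.60012 × 10^6 m ≈ 4.6 × 10^6 m
(b) rₐ = a(1 + e) = 8.934 × 10^6 m × 1.4851 = 1.32679 × 10^7 m ≈ 1.327 × 10^7 m

Final answer:
(a) rₚ = 4.6 × 10^6 m
(b) rₐ = 1.327 × 10^7 m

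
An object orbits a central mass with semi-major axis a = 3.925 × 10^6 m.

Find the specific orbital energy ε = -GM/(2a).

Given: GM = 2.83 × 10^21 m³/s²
a = 3.925 × 10^6 m
GM = 2.83 × 10^21 m³/s²
2a = 7.85 × 10^6 m
ε = −GM/(2a) = -3.6051 × 10^14 J/kg ≈ -3.605 × 10^5 GJ/kg

Final answer: -3.605 × 10^5 GJ/kg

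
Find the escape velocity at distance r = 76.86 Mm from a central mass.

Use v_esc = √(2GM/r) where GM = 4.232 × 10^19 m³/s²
r = 76.86 Mm = 7.686 × 10^7 m
GM = 4.232 × 10^19 m³/s²
2GM/r = 2 × (4.232 × 10^19) / (7.686 × 10^7) = 1.10122 × 10^12 m²/s²
v_esc = √(2GM/r) = 1.04939 × 10^6 m/s ≈ 1049 km/s

Final answer: 1049 km/s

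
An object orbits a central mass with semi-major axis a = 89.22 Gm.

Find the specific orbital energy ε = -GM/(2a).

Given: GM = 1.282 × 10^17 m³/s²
a = 89.22 Gm = 8.922 × 10^10 m
GM = 1.282 × 10^17 m³/s²
2a = 1.7844 × 10^11 m
ε = −GM/(2a) = -718449 J/kg ≈ -718.4 kJ/kg

Final answer: -718.4 kJ/kg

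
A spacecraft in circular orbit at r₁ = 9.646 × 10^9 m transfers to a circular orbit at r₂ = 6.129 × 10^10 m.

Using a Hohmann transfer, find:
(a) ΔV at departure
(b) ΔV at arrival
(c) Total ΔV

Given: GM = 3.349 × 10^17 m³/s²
r₁ = 9.646 × 10^9 m
r₂ = 6.129 × 10^10 m
GM = 3.349 × 10^17 m³/s²
Transfer ellipse: a_t = (r₁ + r₂)/2 = 3.5468 × 10^10 m
Circular speed at r₁: v₁ = √(GM/r₁) = 5892.29 m/s
Transfer speed at r₁ (periapsis): v₁ₜ = √(GM(2/r₁ − 1/a_t)) = 7745.7 m/s
(a) ΔV₁ = v₁ₜ − v₁ = 1853.41 m/s ≈ 1.853 km/s
Circular speed at r₂: v₂ = √(GM/r₂) = 2337.56 m/s
Transfer speed at r₂ (apoapsis): v₂ₜ = √(GM(2/r₂ − 1/a_t)) = 1219.04 m/s
(b) ΔV₂ = v₂ − v₂ₜ = 1118.52 m/s ≈ 1.119 km/s
(c) ΔV_total = ΔV₁ + ΔV₂ = 2971.93 m/s ≈ 2.972 km/s

Final answer:
(a) ΔV₁ = 1.853 km/s
(b) ΔV₂ = 1.119 km/s
(c) ΔV_total = 2.972 km/s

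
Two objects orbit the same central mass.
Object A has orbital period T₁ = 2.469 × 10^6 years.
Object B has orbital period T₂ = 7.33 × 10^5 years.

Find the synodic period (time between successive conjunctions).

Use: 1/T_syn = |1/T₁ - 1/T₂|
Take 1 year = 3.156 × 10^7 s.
T₁ = 2.469 × 10^6 years = 7.79216 × 10^13 s
T₂ = 7.33 × 10^5 years = 2.31335 × 10^13 s
1/T₁ = 1.28334 × 10^-14 s⁻¹
1/T₂ = 4.32274 × 10^-14 s⁻¹
|1/T₁ − 1/T₂| = 3.0394 × 10^-14 s⁻¹
T_syn = 1 / |1/T₁ − 1/T₂| = 3.29012 × 10^13 s ≈ 1.042 × 10^6 years

Final answer: T_syn = 1.042 × 10^6 years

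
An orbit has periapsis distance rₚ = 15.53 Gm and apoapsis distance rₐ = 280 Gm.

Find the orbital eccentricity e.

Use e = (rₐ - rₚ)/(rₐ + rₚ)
rₚ = 15.53 Gm = 1.553 × 10^10 m
rₐ = 280 Gm = 2.8 × 10^11 m
rₐ − rₚ = 2.6447 × 10^11 m
rₐ + rₚ = 2.9553 × 10^11 m
e = (rₐ − rₚ)/(rₐ + rₚ) = 0.894901

Final answer: e = 0.8949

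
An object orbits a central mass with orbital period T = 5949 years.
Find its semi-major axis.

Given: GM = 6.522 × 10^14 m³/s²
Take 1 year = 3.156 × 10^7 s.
T = 5949 years = 1.8775 × 10^11 s
GM = 6.522 × 10^14 m³/s²
Kepler's third law: a³ = GM T² / (4π²)
T² = 3.52502 × 10^22 s²
a³ = (6.522 × 10^14) × (3.52502 × 10^22) / (4π²) = 5.82349 × 10^35 m³
a = (a³)^(1/3) = 8.35079 × 10^11 m ≈ 835.1 Gm

Final answer: 835.1 Gm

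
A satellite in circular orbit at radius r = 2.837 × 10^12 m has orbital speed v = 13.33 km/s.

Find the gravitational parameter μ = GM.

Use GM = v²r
r = 2.837 × 10^12 m
v = 13.33 km/s = 13330 m/s
v² = 1.77689 × 10^8 m²/s²
GM = v²r = 1.77689 × 10^8 × 2.837 × 10^12 = 5.04103 × 10^20 m³/s²
GM ≈ 5.041 × 10^20 m³/s²

Final answer: GM = 5.041 × 10^20 m³/s²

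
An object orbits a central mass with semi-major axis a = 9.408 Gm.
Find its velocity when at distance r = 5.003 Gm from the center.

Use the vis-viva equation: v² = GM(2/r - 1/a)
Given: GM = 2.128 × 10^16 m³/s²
a = 9.408 Gm = 9.408 × 10^9 m
r = 5.003 Gm = 5.003 × 10^9 m
GM = 2.128 × 10^16 m³/s²
2/r − 1/a = 3.9976 × 10^-10 − 1.06293 × 10^-10 = 2.93468 × 10^-10 m⁻¹
v² = GM (2/r − 1/a) = 6.24499 × 10^6 m²/s²
v = 2499 m/s ≈ 2.499 km/s

Final answer: 2.499 km/s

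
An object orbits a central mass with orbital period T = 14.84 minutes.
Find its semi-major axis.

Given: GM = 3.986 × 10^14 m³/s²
T = 14.84 minutes = 890.4 s
GM = 3.986 × 10^14 m³/s²
Kepler's third law: a³ = GM T² / (4π²)
T² = 792812 s²
a³ = (3.986 × 10^14) × 792812 / (4π²) = 8.00475 × 10^18 m³
a = (a³)^(1/3) = 2.0004 × 10^6 m ≈ 2 Mm

Final answer: 2 Mm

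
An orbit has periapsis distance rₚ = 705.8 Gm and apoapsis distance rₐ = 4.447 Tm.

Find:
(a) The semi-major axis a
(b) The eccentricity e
rₚ = 705.8 Gm = 7.058 × 10^11 m
rₐ = 4.447 Tm = 4.447 × 10^12 m
(a) a = (rₚ + rₐ)/2 = 2.5764 × 10^12 m ≈ 2.576 Tm
(b) e = (rₐ − rₚ)/(rₐ + rₚ) = (3.7412 × 10^12) / (5.1528 × 10^12) = 0.726052

Final answer:
(a) a = 2.576 Tm
(b) e = 0.7261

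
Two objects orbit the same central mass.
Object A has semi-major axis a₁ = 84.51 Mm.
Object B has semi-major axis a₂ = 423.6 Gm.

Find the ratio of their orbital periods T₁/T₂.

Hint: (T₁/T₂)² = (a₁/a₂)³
a₁ = 84.51 Mm = 8.451 × 10^7 m
a₂ = 423.6 Gm = 4.236 × 10^11 m
a₁/a₂ = 0.000199504
T₁/T₂ = (a₁/a₂)^(3/2) = (0.000199504)^1.5 = 2.81792 × 10^-6

Final answer: T₁/T₂ = 2.818 × 10^-6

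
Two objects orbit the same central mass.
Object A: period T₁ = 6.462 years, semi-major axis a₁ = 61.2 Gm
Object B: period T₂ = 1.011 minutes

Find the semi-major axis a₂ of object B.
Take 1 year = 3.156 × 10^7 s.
T₁ = 6.462 years = 2.03941 × 10^8 s
T₂ = 1.011 minutes = 60.66 s
a₁ = 61.2 Gm = 6.12 × 10^10 m
Kepler's third law: (T₂/T₁)² = (a₂/a₁)³  ⇒  a₂ = a₁ (T₂/T₁)^(2/3)
T₂/T₁ = 2.97439 × 10^-7
(T₂/T₁)^(2/3) = 4.45587 × 10^-5
a₂ = 6.12 × 10^10 m × 4.45587 × 10^-5 = 2.72699 × 10^6 m ≈ 2.727 Mm

Final answer: a₂ = 2.727 Mm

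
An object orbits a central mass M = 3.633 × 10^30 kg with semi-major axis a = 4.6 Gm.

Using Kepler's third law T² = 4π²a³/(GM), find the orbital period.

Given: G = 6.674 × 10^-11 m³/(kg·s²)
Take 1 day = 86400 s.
M = 3.633 × 10^30 kg
GM = G × M = 6.674 × 10^-11 × 3.633 × 10^30 = 2.42466 × 10^20 m³/s²
a = 4.6 Gm = 4.6 × 10^9 m
a³ = 9.7336 × 10^28 m³
T = 2π √(a³/GM) = 2π √((9.7336 × 10^28) / (2.42466 × 10^20)) = 2π × 20036 s
T = 125890 s ≈ 1.457 days

Final answer: 1.457 days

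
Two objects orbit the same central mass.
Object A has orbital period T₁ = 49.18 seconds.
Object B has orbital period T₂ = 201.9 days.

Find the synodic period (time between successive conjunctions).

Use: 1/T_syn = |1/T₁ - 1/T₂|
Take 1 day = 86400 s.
T₁ = 49.18 seconds
T₂ = 201.9 days = 1.74442 × 10^7 s
1/T₁ = 0.0203335 s⁻¹
1/T₂ = 5.73258 × 10^-8 s⁻¹
|1/T₁ − 1/T₂| = 0.0203334 s⁻¹
T_syn = 1 / |1/T₁ − 1/T₂| = 49.1801 s ≈ 49.18 seconds

Final answer: T_syn = 49.18 seconds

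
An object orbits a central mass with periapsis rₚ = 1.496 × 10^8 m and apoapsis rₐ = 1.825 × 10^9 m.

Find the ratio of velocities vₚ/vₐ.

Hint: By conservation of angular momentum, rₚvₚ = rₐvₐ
rₚ = 1.496 × 10^8 m
rₐ = 1.825 × 10^9 m
rₚvₚ = rₐvₐ  ⇒  vₚ/vₐ = rₐ/rₚ
vₚ/vₐ = (1.825 × 10^9) / (1.496 × 10^8) = 12.1992

Final answer: vₚ/vₐ = 12.2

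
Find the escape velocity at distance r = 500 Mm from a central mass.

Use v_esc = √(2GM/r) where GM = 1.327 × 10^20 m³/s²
r = 500 Mm = 5 × 10^8 m
GM = 1.327 × 10^20 m³/s²
2GM/r = 2 × (1.327 × 10^20) / (5 × 10^8) = 5.308 × 10^11 m²/s²
v_esc = √(2GM/r) = 728560 m/s ≈ 728.6 km/s

Final answer: 728.6 km/s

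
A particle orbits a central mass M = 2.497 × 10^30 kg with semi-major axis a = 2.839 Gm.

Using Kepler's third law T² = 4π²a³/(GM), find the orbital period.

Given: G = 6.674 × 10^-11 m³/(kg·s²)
M = 2.497 × 10^30 kg
GM = G × M = 6.674 × 10^-11 × 2.497 × 10^30 = 1.6665 × 10^20 m³/s²
a = 2.839 Gm = 2.839 × 10^9 m
a³ = 2.28821 × 10^28 m³
T = 2π √(a³/GM) = 2π √((2.28821 × 10^28) / (1.6665 × 10^20)) = 2π × 11717.8 s
T = 73625 s ≈ 20.45 hours

Final answer: 20.45 hours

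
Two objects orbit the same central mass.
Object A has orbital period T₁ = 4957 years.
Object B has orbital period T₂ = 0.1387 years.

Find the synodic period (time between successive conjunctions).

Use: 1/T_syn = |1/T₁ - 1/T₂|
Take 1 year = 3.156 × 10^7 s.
T₁ = 4957 years = 1.56443 × 10^11 s
T₂ = 0.1387 years = 4.37737 × 10^6 s
1/T₁ = 6.39211 × 10^-12 s⁻¹
1/T₂ = 2.28448 × 10^-7 s⁻¹
|1/T₁ − 1/T₂| = 2.28441 × 10^-7 s⁻¹
T_syn = 1 / |1/T₁ − 1/T₂| = 4.37749 × 10^6 s ≈ 0.1387 years

Final answer: T_syn = 0.1387 years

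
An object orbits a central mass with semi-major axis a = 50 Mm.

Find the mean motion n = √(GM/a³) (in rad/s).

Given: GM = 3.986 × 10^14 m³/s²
a = 50 Mm = 5 × 10^7 m
GM = 3.986 × 10^14 m³/s²
a³ = 1.25 × 10^23 m³
GM/a³ = (3.986 × 10^14) / (1.25 × 10^23) = 3.1888 × 10^-9 s⁻²
n = √(GM/a³) = 5.64695 × 10^-5 rad/s ≈ 5.647 × 10^-5 rad/s

Final answer: n = 5.647 × 10^-5 rad/s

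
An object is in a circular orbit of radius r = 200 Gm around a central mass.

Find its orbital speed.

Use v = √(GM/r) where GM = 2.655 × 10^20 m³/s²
r = 200 Gm = 2 × 10^11 m
GM = 2.655 × 10^20 m³/s²
GM/r = (2.655 × 10^20) / (2 × 10^11) = 1.3275 × 10^9 m²/s²
v = √(GM/r) = 36434.9 m/s ≈ 36.43 km/s

Final answer: 36.43 km/s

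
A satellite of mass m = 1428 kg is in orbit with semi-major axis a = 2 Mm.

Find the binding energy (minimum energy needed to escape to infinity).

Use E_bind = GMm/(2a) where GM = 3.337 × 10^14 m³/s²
a = 2 Mm = 2 × 10^6 m
GM = 3.337 × 10^14 m³/s²
m = 1428 kg
GMm = 3.337 × 10^14 × 1428 = 4.76524 × 10^17 m³·kg/s²
2a = 4 × 10^6 m
E_bind = GMm/(2a) = 1.19131 × 10^11 J ≈ 119.1 GJ

Final answer: 119.1 GJ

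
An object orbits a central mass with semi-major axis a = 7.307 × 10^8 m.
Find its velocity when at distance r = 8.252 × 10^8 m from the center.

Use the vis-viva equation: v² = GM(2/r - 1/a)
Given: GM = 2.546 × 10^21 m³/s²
a = 7.307 × 10^8 m
r = 8.252 × 10^8 m
GM = 2.546 × 10^21 m³/s²
2/r − 1/a = 2.42365 × 10^-9 − 1.36855 × 10^-9 = 1.0551 × 10^-9 m⁻¹
v² = GM (2/r − 1/a) = 2.6863 × 10^12 m²/s²
v = 1.63899 × 10^6 m/s ≈ 1639 km/s

Final answer: 1639 km/s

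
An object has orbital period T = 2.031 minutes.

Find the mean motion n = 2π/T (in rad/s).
T = 2.031 minutes = 121.86 s
n = 2π / 121.86 s = 0.0515607 rad/s ≈ 0.05156 rad/s

Final answer: n = 0.05156 rad/s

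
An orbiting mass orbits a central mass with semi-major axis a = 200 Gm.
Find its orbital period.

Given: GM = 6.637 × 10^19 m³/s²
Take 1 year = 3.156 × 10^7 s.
a = 200 Gm = 2 × 10^11 m
GM = 6.637 × 10^19 m³/s²
a³ = 8 × 10^33 m³
T = 2π √(a³/GM) = 2π √((8 × 10^33) / (6.637 × 10^19)) = 2π × 1.09789 × 10^7 s
T = 6.89825 × 10^7 s ≈ 2.186 years

Final answer: 2.186 years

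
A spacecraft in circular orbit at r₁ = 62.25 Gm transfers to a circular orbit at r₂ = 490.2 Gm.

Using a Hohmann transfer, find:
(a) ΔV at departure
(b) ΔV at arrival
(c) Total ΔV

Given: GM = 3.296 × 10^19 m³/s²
r₁ = 62.25 Gm = 6.225 × 10^10 m
r₂ = 490.2 Gm = 4.902 × 10^11 m
GM = 3.296 × 10^19 m³/s²
Transfer ellipse: a_t = (r₁ + r₂)/2 = 2.76225 × 10^11 m
Circular speed at r₁: v₁ = √(GM/r₁) = 23010.4 m/s
Transfer speed at r₁ (periapsis): v₁ₜ = √(GM(2/r₁ − 1/a_t)) = 30653.4 m/s
(a) ΔV₁ = v₁ₜ − v₁ = 7643.04 m/s ≈ 7.643 km/s
Circular speed at r₂: v₂ = √(GM/r₂) = 8199.87 m/s
Transfer speed at r₂ (apoapsis): v₂ₜ = √(GM(2/r₂ − 1/a_t)) = 3892.65 m/s
(b) ΔV₂ = v₂ − v₂ₜ = 4307.22 m/s ≈ 4.307 km/s
(c) ΔV_total = ΔV₁ + ΔV₂ = 11950.3 m/s ≈ 11.95 km/s

Final answer:
(a) ΔV₁ = 7.643 km/s
(b) ΔV₂ = 4.307 km/s
(c) ΔV_total = 11.95 km/s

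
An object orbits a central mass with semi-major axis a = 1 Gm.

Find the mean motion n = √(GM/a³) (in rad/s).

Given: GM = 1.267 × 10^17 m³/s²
a = 1 Gm = 1 × 10^9 m
GM = 1.267 × 10^17 m³/s²
a³ = 1 × 10^27 m³
GM/a³ = (1.267 × 10^17) / (1 × 10^27) = 1.267 × 10^-10 s⁻²
n = √(GM/a³) = 1.12561 × 10^-5 rad/s ≈ 1.126 × 10^-5 rad/s

Final answer: n = 1.126 × 10^-5 rad/s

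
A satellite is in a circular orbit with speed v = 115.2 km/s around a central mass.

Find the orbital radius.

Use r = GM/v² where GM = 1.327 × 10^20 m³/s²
v = 115.2 km/s = 115200 m/s
GM = 1.327 × 10^20 m³/s²
v² = 1.3271 × 10^10 m²/s²
r = GM/v² = (1.327 × 10^20) / (1.3271 × 10^10) = 9.99922 × 10^9 m ≈ 9.999 Gm

Final answer: 9.999 Gm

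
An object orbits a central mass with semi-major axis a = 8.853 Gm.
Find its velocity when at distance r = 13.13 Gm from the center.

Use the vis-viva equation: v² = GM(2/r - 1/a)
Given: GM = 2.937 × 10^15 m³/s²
a = 8.853 Gm = 8.853 × 10^9 m
r = 13.13 Gm = 1.313 × 10^10 m
GM = 2.937 × 10^15 m³/s²
2/r − 1/a = 1.52323 × 10^-10 − 1.12956 × 10^-10 = 3.93669 × 10^-11 m⁻¹
v² = GM (2/r − 1/a) = 115620 m²/s²
v = 340.03 m/s ≈ 340 m/s

Final answer: 340 m/s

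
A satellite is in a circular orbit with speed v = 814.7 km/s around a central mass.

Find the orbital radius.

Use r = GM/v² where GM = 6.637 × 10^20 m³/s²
v = 814.7 km/s = 814700 m/s
GM = 6.637 × 10^20 m³/s²
v² = 6.63736 × 10^11 m²/s²
r = GM/v² = (6.637 × 10^20) / (6.63736 × 10^11) = 9.99946 × 10^8 m ≈ 999.9 Mm

Final answer: 999.9 Mm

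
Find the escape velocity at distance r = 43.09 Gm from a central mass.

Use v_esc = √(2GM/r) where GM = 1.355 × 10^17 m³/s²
r = 43.09 Gm = 4.309 × 10^10 m
GM = 1.355 × 10^17 m³/s²
2GM/r = 2 × (1.355 × 10^17) / (4.309 × 10^10) = 6.28916 × 10^6 m²/s²
v_esc = √(2GM/r) = 2507.82 m/s ≈ 2.508 km/s

Final answer: 2.508 km/s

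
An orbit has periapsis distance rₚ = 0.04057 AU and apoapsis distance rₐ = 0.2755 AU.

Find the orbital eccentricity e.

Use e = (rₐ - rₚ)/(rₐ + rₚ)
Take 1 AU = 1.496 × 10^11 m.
rₚ = 0.04057 AU = 6.06927 × 10^9 m
rₐ = 0.2755 AU = 4.12148 × 10^10 m
rₐ − rₚ = 3.51455 × 10^10 m
rₐ + rₚ = 4.72841 × 10^10 m
e = (rₐ − rₚ)/(rₐ + rₚ) = 0.743285

Final answer: e = 0.7433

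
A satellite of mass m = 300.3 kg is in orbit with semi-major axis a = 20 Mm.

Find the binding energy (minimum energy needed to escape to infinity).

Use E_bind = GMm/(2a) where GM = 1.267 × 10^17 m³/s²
a = 20 Mm = 2 × 10^7 m
GM = 1.267 × 10^17 m³/s²
m = 300.3 kg
GMm = 1.267 × 10^17 × 300.3 = 3.8048 × 10^19 m³·kg/s²
2a = 4 × 10^7 m
E_bind = GMm/(2a) = 9.512 × 10^11 J ≈ 951.2 GJ

Final answer: 951.2 GJ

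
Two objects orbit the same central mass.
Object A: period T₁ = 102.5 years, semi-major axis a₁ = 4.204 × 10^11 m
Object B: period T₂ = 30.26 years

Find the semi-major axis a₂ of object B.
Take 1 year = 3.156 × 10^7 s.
T₁ = 102.5 years = 3.2349 × 10^9 s
T₂ = 30.26 years = 9.55006 × 10^8 s
a₁ = 4.204 × 10^11 m
Kepler's third law: (T₂/T₁)² = (a₂/a₁)³  ⇒  a₂ = a₁ (T₂/T₁)^(2/3)
T₂/T₁ = 0.29522
(T₂/T₁)^(2/3) = 0.443367
a₂ = 4.204 × 10^11 m × 0.443367 = 1.86391 × 10^11 m ≈ 1.864 × 10^11 m

Final answer: a₂ = 1.864 × 10^11 m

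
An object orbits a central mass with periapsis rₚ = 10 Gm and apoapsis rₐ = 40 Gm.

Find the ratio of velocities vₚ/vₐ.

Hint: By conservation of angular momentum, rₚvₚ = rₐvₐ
rₚ = 10 Gm = 1 × 10^10 m
rₐ = 40 Gm = 4 × 10^10 m
rₚvₚ = rₐvₐ  ⇒  vₚ/vₐ = rₐ/rₚ
vₚ/vₐ = (4 × 10^10) / (1 × 10^10) = 4

Final answer: vₚ/vₐ = 4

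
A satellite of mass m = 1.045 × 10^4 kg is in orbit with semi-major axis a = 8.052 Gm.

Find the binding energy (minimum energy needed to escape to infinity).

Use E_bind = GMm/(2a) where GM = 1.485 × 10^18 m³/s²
a = 8.052 Gm = 8.052 × 10^9 m
GM = 1.485 × 10^18 m³/s²
m = 1.045 × 10^4 kg
GMm = 1.485 × 10^18 × 10450 = 1.55183 × 10^22 m³·kg/s²
2a = 1.6104 × 10^10 m
E_bind = GMm/(2a) = 9.63627 × 10^11 J ≈ 963.6 GJ

Final answer: 963.6 GJ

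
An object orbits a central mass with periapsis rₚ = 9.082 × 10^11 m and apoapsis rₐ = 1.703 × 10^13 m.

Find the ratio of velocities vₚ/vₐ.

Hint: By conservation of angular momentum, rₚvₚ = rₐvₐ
rₚ = 9.082 × 10^11 m
rₐ = 1.703 × 10^13 m
rₚvₚ = rₐvₐ  ⇒  vₚ/vₐ = rₐ/rₚ
vₚ/vₐ = (1.703 × 10^13) / (9.082 × 10^11) = 18.7514

Final answer: vₚ/vₐ = 18.75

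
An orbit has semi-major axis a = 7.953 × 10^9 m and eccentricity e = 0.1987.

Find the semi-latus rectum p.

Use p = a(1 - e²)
a = 7.953 × 10^9 m
e = 0.1987,  e² = 0.0394817,  1 − e² = 0.960518
p = a(1 − e²) = 7.953 × 10^9 m × 0.960518 = 7.639 × 10^9 m ≈ 7.639 × 10^9 m

Final answer: p = 7.639 × 10^9 m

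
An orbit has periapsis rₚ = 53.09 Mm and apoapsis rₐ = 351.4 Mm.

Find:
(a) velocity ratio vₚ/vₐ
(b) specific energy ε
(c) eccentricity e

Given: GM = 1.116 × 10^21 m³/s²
rₚ = 53.09 Mm = 5.309 × 10^7 m
rₐ = 351.4 Mm = 3.514 × 10^8 m
GM = 1.116 × 10^21 m³/s²
a = (rₚ + rₐ)/2 = 2.02245 × 10^8 m
e = (rₐ − rₚ)/(rₐ + rₚ) = (2.9831 × 10^8) / (4.0449 × 10^8) = 0.737497
(a) vₚ/vₐ = rₐ/rₚ (angular momentum) = (3.514 × 10^8) / (5.309 × 10^7) = 6.61895 ≈ 6.619
(b) 2a = 4.0449 × 10^8 m;  ε = −GM/(2a) = -2.75903 × 10^12 J/kg ≈ -2759 GJ/kg
(c) e = 0.737497 ≈ 0.7375

Final answer:
(a) velocity ratio vₚ/vₐ = 6.619
(b) specific energy ε = -2759 GJ/kg
(c) eccentricity e = 0.7375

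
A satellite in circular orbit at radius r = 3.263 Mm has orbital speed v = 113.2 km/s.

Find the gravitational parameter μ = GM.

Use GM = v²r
r = 3.263 Mm = 3.263 × 10^6 m
v = 113.2 km/s = 113200 m/s
v² = 1.28142 × 10^10 m²/s²
GM = v²r = 1.28142 × 10^10 × 3.263 × 10^6 = 4.18129 × 10^16 m³/s²
GM ≈ 4.181 × 10^16 m³/s²

Final answer: GM = 4.181 × 10^16 m³/s²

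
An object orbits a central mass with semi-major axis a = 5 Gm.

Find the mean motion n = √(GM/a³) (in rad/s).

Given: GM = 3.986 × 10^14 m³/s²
a = 5 Gm = 5 × 10^9 m
GM = 3.986 × 10^14 m³/s²
a³ = 1.25 × 10^29 m³
GM/a³ = (3.986 × 10^14) / (1.25 × 10^29) = 3.1888 × 10^-15 s⁻²
n = √(GM/a³) = 5.64695 × 10^-8 rad/s ≈ 5.647 × 10^-8 rad/s

Final answer: n = 5.647 × 10^-8 rad/s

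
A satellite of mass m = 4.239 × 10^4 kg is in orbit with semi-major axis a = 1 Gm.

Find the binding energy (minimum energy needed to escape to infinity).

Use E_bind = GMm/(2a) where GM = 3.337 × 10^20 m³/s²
a = 1 Gm = 1 × 10^9 m
GM = 3.337 × 10^20 m³/s²
m = 4.239 × 10^4 kg
GMm = 3.337 × 10^20 × 42390 = 1.41455 × 10^25 m³·kg/s²
2a = 2 × 10^9 m
E_bind = GMm/(2a) = 7.07277 × 10^15 J ≈ 7.073 PJ

Final answer: 7.073 PJ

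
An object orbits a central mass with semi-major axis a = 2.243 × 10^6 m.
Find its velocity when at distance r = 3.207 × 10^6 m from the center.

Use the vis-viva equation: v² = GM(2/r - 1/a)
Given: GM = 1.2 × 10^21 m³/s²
a = 2.243 × 10^6 m
r = 3.207 × 10^6 m
GM = 1.2 × 10^21 m³/s²
2/r − 1/a = 6.23636 × 10^-7 − 4.45831 × 10^-7 = 1.77804 × 10^-7 m⁻¹
v² = GM (2/r − 1/a) = 2.13365 × 10^14 m²/s²
v = 1.4607 × 10^7 m/s ≈ 1.461 × 10^4 km/s

Final answer: 1.461 × 10^4 km/s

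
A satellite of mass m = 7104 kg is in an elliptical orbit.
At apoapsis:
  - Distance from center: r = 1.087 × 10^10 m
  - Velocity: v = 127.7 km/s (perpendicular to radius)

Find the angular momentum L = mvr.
r = 1.087 × 10^10 m
v = 127.7 km/s = 127700 m/s
vr = 127700 × 1.087 × 10^10 = 1.3881 × 10^15 m²/s
L = m × vr = 7104 × 1.3881 × 10^15 = 9.86106 × 10^18 kg·m²/s ≈ 9.861 × 10^18 kg·m²/s

Final answer: L = 9.861 × 10^18 kg·m²/s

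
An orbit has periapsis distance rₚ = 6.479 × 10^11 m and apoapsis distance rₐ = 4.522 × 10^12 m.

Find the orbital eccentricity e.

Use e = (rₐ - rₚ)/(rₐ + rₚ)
rₚ = 6.479 × 10^11 m
rₐ = 4.522 × 10^12 m
rₐ − rₚ = 3.8741 × 10^12 m
rₐ + rₚ = 5.1699 × 10^12 m
e = (rₐ − rₚ)/(rₐ + rₚ) = 0.749357

Final answer: e = 0.7494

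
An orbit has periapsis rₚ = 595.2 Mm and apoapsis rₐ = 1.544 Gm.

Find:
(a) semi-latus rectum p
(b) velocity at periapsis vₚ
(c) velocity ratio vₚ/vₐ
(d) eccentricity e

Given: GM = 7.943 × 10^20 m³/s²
rₚ = 595.2 Mm = 5.952 × 10^8 m
rₐ = 1.544 Gm = 1.544 × 10^9 m
GM = 7.943 × 10^20 m³/s²
a = (rₚ + rₐ)/2 = 1.0696 × 10^9 m
e = (rₐ − rₚ)/(rₐ + rₚ) = (9.488 × 10^8) / (2.1392 × 10^9) = 0.44353
(a) 1 − e² = 0.803281;  p = a(1 − e²) = 1.0696 × 10^9 × 0.803281 = 8.59189 × 10^8 m ≈ 859.2 Mm
(b) vₚ² = GM (2/rₚ − 1/a) = 7.943 × 10^20 × (3.36022 × 10^-9 − 9.34929 × 10^-10) = 1.9264 × 10^12 m²/s²;  vₚ = 1.38795 × 10^6 m/s ≈ 1388 km/s
(c) vₚ/vₐ = rₐ/rₚ (angular momentum) = (1.544 × 10^9) / (5.952 × 10^8) = 2.59409 ≈ 2.594
(d) e = 0.44353 ≈ 0.4435

Final answer:
(a) semi-latus rectum p = 859.2 Mm
(b) velocity at periapsis vₚ = 1388 km/s
(c) velocity ratio vₚ/vₐ = 2.594
(d) eccentricity e = 0.4435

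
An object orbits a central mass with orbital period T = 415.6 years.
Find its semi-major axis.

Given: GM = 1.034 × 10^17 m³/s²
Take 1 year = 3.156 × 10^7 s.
T = 415.6 years = 1.31163 × 10^10 s
GM = 1.034 × 10^17 m³/s²
Kepler's third law: a³ = GM T² / (4π²)
T² = 1.72038 × 10^20 s²
a³ = (1.034 × 10^17) × (1.72038 × 10^20) / (4π²) = 4.50594 × 10^35 m³
a = (a³)^(1/3) = 7.66647 × 10^11 m ≈ 766.6 Gm

Final answer: 766.6 Gm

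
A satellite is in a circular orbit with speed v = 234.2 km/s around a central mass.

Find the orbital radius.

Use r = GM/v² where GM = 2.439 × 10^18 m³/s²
v = 234.2 km/s = 234200 m/s
GM = 2.439 × 10^18 m³/s²
v² = 5.48496 × 10^10 m²/s²
r = GM/v² = (2.439 × 10^18) / (5.48496 × 10^10) = 4.4467 × 10^7 m ≈ 44.47 Mm

Final answer: 44.47 Mm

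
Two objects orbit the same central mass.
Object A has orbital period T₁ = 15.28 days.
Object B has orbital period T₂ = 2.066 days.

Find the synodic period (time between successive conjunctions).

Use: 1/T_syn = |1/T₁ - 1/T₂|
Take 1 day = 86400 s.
T₁ = 15.28 days = 1.32019 × 10^6 s
T₂ = 2.066 days = 178502 s
1/T₁ = 7.57466 × 10^-7 s⁻¹
1/T₂ = 5.60217 × 10^-6 s⁻¹
|1/T₁ − 1/T₂| = 4.8447 × 10^-6 s⁻¹
T_syn = 1 / |1/T₁ − 1/T₂| = 206411 s ≈ 2.389 days

Final answer: T_syn = 2.389 days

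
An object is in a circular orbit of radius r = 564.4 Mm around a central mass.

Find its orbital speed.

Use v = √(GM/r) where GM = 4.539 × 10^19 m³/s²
r = 564.4 Mm = 5.644 × 10^8 m
GM = 4.539 × 10^19 m³/s²
GM/r = (4.539 × 10^19) / (5.644 × 10^8) = 8.04217 × 10^10 m²/s²
v = √(GM/r) = 283587 m/s ≈ 283.6 km/s

Final answer: 283.6 km/s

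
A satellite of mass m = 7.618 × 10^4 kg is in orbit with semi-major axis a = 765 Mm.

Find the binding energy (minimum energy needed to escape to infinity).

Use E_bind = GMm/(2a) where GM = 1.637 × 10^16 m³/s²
a = 765 Mm = 7.65 × 10^8 m
GM = 1.637 × 10^16 m³/s²
m = 7.618 × 10^4 kg
GMm = 1.637 × 10^16 × 76180 = 1.24707 × 10^21 m³·kg/s²
2a = 1.53 × 10^9 m
E_bind = GMm/(2a) = 8.15076 × 10^11 J ≈ 815.1 GJ

Final answer: 815.1 GJ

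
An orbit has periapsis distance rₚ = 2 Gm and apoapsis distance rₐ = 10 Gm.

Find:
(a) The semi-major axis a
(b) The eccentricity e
rₚ = 2 Gm = 2 × 10^9 m
rₐ = 10 Gm = 1 × 10^10 m
(a) a = (rₚ + rₐ)/2 = 6 × 10^9 m ≈ 6 Gm
(b) e = (rₐ − rₚ)/(rₐ + rₚ) = (8 × 10^9) / (1.2 × 10^10) = 0.666667

Final answer:
(a) a = 6 Gm
(b) e = 0.6667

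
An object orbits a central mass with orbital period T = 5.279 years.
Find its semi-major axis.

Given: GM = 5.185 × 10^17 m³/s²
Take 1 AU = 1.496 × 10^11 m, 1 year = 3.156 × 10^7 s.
T = 5.279 years = 1.66605 × 10^8 s
GM = 5.185 × 10^17 m³/s²
Kepler's third law: a³ = GM T² / (4π²)
T² = 2.77573 × 10^16 s²
a³ = (5.185 × 10^17) × (2.77573 × 10^16) / (4π²) = 3.64558 × 10^32 m³
a = (a³)^(1/3) = 7.14368 × 10^10 m ≈ 0.4775 AU

Final answer: 0.4775 AU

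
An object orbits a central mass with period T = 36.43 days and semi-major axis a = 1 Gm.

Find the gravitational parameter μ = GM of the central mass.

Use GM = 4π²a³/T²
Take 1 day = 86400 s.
T = 36.43 days = 3.14755 × 10^6 s
a = 1 Gm = 1 × 10^9 m
a³ = 1 × 10^27 m³
T² = 9.90708 × 10^12 s²
GM = 4π² × (1 × 10^27) / (9.90708 × 10^12) = 3.98487 × 10^15 m³/s²
GM ≈ 3.985 × 10^15 m³/s²

Final answer: GM = 3.985 × 10^15 m³/s²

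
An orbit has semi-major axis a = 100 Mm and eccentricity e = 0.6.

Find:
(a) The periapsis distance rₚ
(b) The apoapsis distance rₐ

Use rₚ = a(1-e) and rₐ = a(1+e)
a = 100 Mm = 1 × 10^8 m
e = 0.6:  1 − e = 0.4,  1 + e = 1.6
(a) rₚ = a(1 − e) = 1 × 10^8 m × 0.4 = 4 × 10^7 m ≈ 40 Mm
(b) rₐ = a(1 + e) = 1 × 10^8 m × 1.6 = 1.6 × 10^8 m ≈ 160 Mm

Final answer:
(a) rₚ = 40 Mm
(b) rₐ = 160 Mm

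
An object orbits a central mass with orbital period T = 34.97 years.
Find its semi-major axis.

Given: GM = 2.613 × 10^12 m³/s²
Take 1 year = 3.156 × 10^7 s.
T = 34.97 years = 1.10365 × 10^9 s
GM = 2.613 × 10^12 m³/s²
Kepler's third law: a³ = GM T² / (4π²)
T² = 1.21805 × 10^18 s²
a³ = (2.613 × 10^12) × (1.21805 × 10^18) / (4π²) = 8.06204 × 10^28 m³
a = (a³)^(1/3) = 4.31998 × 10^9 m ≈ 4.32 Gm

Final answer: 4.32 Gm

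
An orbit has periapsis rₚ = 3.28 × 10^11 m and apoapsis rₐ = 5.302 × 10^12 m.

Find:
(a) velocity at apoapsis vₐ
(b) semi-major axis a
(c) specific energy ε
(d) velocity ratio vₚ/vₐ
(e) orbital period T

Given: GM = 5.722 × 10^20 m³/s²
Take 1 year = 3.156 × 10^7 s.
rₚ = 3.28 × 10^11 m
rₐ = 5.302 × 10^12 m
GM = 5.722 × 10^20 m³/s²
a = (rₚ + rₐ)/2 = 2.815 × 10^12 m
e = (rₐ − rₚ)/(rₐ + rₚ) = (4.974 × 10^12) / (5.63 × 10^12) = 0.883481
(a) vₐ² = GM (2/rₐ − 1/a) = 5.722 × 10^20 × (3.77216 × 10^-13 − 3.5524 × 10^-13) = 1.25749 × 10^7 m²/s²;  vₐ = 3546.11 m/s ≈ 3.546 km/s
(b) a = 2.815 × 10^12 m ≈ 2.815 × 10^12 m
(c) 2a = 5.63 × 10^12 m;  ε = −GM/(2a) = -1.01634 × 10^8 J/kg ≈ -101.6 MJ/kg
(d) vₚ/vₐ = rₐ/rₚ (angular momentum) = (5.302 × 10^12) / (3.28 × 10^11) = 16.1646 ≈ 16.16
(e) a³ = 2.23067 × 10^37 m³;  T = 2π √(a³/GM) = 2π × 1.97444 × 10^8 s = 1.24058 × 10^9 s ≈ 39.31 years

Final answer:
(a) velocity at apoapsis vₐ = 3.546 km/s
(b) semi-major axis a = 2.815 × 10^12 m
(c) specific energy ε = -101.6 MJ/kg
(d) velocity ratio vₚ/vₐ = 16.16
(e) orbital period T = 39.31 years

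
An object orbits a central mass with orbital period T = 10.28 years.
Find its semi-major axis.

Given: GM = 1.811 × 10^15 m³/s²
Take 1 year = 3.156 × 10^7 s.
T = 10.28 years = 3.24437 × 10^8 s
GM = 1.811 × 10^15 m³/s²
Kepler's third law: a³ = GM T² / (4π²)
T² = 1.05259 × 10^17 s²
a³ = (1.811 × 10^15) × (1.05259 × 10^17) / (4π²) = 4.82857 × 10^30 m³
a = (a³)^(1/3) = 1.69021 × 10^10 m ≈ 16.9 Gm

Final answer: 16.9 Gm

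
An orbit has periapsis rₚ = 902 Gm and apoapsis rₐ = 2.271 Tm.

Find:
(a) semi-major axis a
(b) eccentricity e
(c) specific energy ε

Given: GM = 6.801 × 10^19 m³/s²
rₚ = 902 Gm = 9.02 × 10^11 m
rₐ = 2.271 Tm = 2.271 × 10^12 m
GM = 6.801 × 10^19 m³/s²
a = (rₚ + rₐ)/2 = 1.5865 × 10^12 m
e = (rₐ − rₚ)/(rₐ + rₚ) = (1.369 × 10^12) / (3.173 × 10^12) = 0.431453
(a) a = 1.5865 × 10^12 m ≈ 1.587 Tm
(b) e = 0.431453 ≈ 0.4315
(c) 2a = 3.173 × 10^12 m;  ε = −GM/(2a) = -2.1434 × 10^7 J/kg ≈ -21.43 MJ/kg

Final answer:
(a) semi-major axis a = 1.587 Tm
(b) eccentricity e = 0.4315
(c) specific energy ε = -21.43 MJ/kg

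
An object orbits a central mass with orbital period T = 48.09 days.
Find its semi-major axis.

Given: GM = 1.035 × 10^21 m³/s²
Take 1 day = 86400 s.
T = 48.09 days = 4.15498 × 10^6 s
GM = 1.035 × 10^21 m³/s²
Kepler's third law: a³ = GM T² / (4π²)
T² = 1.72638 × 10^13 s²
a³ = (1.035 × 10^21) × (1.72638 × 10^13) / (4π²) = 4.52603 × 10^32 m³
a = (a³)^(1/3) = 7.67784 × 10^10 m ≈ 76.78 Gm

Final answer: 76.78 Gm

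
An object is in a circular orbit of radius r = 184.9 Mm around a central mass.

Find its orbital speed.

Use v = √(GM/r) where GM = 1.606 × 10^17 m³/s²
r = 184.9 Mm = 1.849 × 10^8 m
GM = 1.606 × 10^17 m³/s²
GM/r = (1.606 × 10^17) / (1.849 × 10^8) = 8.68578 × 10^8 m²/s²
v = √(GM/r) = 29471.6 m/s ≈ 29.47 km/s

Final answer: 29.47 km/s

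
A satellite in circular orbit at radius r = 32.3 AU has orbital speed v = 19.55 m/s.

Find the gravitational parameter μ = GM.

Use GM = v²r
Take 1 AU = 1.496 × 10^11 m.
r = 32.3 AU = 4.83208 × 10^12 m
v = 19.55 m/s
v² = 382.203 m²/s²
GM = v²r = 382.203 × 4.83208 × 10^12 = 1.84683 × 10^15 m³/s²
GM ≈ 1.847 × 10^15 m³/s²

Final answer: GM = 1.847 × 10^15 m³/s²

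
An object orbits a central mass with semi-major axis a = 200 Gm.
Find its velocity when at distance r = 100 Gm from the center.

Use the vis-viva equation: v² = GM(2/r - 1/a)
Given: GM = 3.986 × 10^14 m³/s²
a = 200 Gm = 2 × 10^11 m
r = 100 Gm = 1 × 10^11 m
GM = 3.986 × 10^14 m³/s²
2/r − 1/a = 2 × 10^-11 − 5 × 10^-12 = 1.5 × 10^-11 m⁻¹
v² = GM (2/r − 1/a) = 5979 m²/s²
v = 77.324 m/s ≈ 77.32 m/s

Final answer: 77.32 m/s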